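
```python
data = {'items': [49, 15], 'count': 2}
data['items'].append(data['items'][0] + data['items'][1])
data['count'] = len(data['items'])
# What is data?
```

After line 1: data = {'items': [49, 15], 'count': 2}
After line 2 (append 49 + 15 = 64): data = {'items': [49, 15, 64], 'count': 2}
After line 3 (count = len(items) = 3): data = {'items': [49, 15, 64], 'count': 3}

{'items': [49, 15, 64], 'count': 3}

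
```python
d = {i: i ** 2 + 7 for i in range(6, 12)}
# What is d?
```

{6: 43, 7: 56, 8: 71, 9: 88, 10: 107, 11: 128}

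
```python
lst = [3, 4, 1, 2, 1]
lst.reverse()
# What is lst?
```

[1, 2, 1, 4, 3]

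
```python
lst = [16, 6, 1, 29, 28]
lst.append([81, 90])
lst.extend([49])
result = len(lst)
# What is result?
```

After line 1: lst = [16, 6, 1, 29, 28]
After line 2 (append adds [81, 90] as single element): lst = [16, 6, 1, 29, 28, [81, 90]]
After line 3 (extend unpacks [49], adds 49): lst = [16, 6, 1, 29, 28, [81, 90], 49]
After line 4: result = len(lst) = 7

7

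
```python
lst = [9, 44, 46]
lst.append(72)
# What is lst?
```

[9, 44, 46, 72]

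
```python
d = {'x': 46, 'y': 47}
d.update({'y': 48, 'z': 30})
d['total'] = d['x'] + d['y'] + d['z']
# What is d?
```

After line 1: d = {'x': 46, 'y': 47}
After line 2 (y overwritten, z added): d = {'x': 46, 'y': 48, 'z': 30}
After line 3 (total = 46 + 48 + 30 = 124): d = {'x': 46, 'y': 48, 'z': 30, 'total': 124}

{'x': 46, 'y': 48, 'z': 30, 'total': 124}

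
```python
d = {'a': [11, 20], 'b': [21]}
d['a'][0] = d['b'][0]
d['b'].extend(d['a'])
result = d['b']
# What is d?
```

After line 1: d = {'a': [11, 20], 'b': [21]}
After line 2 (a[0] = b[0] = 21): d = {'a': [21, 20], 'b': [21]}
After line 3 (b.extend(a) appends [21, 20]): d = {'a': [21, 20], 'b': [21, 21, 20]}
After line 4: result = d['b'] = [21, 21, 20]

{'a': [21, 20], 'b': [21, 21, 20]}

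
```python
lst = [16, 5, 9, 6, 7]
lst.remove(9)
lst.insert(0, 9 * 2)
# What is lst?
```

After line 1: lst = [16, 5, 9, 6, 7]
After line 2 (remove first 9): lst = [16, 5, 6, 7]
After line 3 (insert 18 at index 0): lst = [18, 16, 5, 6, 7]

[18, 16, 5, 6, 7]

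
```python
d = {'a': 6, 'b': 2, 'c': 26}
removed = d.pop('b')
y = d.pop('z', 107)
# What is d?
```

After line 1: d = {'a': 6, 'b': 2, 'c': 26}
After line 2 (pop 'b' returns 2): d = {'a': 6, 'c': 26}, removed = 2
After line 3 (pop 'z' missing, returns default 107): d = {'a': 6, 'c': 26}, y = 107

{'a': 6, 'c': 26}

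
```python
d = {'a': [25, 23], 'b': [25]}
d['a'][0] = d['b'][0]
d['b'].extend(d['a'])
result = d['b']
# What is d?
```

After line 1: d = {'a': [25, 23], 'b': [25]}
After line 2 (a[0] = b[0] = 25): d = {'a': [25, 23], 'b': [25]}
After line 3 (b.extend(a) appends [25, 23]): d = {'a': [25, 23], 'b': [25, 25, 23]}
After line 4: result = d['b'] = [25, 25, 23]

{'a': [25, 23], 'b': [25, 25, 23]}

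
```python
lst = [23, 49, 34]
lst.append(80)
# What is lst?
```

[23, 49, 34, 80]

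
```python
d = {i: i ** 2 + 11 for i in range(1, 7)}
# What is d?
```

{1: 12, 2: 15, 3: 20, 4: 27, 5: 36, 6: 47}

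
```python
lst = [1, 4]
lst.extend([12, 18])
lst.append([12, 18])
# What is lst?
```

After line 1: lst = [1, 4]
After line 2 (extend unpacks [12, 18]): lst = [1, 4, 12, 18]
After line 3 (append adds [12, 18] as single element): lst = [1, 4, 12, 18, [12, 18]]

[1, 4, 12, 18, [12, 18]]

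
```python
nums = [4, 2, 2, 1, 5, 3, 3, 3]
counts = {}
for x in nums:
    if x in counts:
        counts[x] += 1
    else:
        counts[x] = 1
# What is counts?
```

Initial: counts = {}, nums = [4, 2, 2, 1, 5, 3, 3, 3]
See 4: counts = {4: 1}
See 2: counts = {4: 1, 2: 1}
See 2: counts = {4: 1, 2: 2}
See 1: counts = {4: 1, 2: 2, 1: 1}
See 5: counts = {4: 1, 2: 2, 1: 1, 5: 1}
See 3: counts = {4: 1, 2: 2, 1: 1, 5: 1, 3: 1}
See 3: counts = {4: 1, 2: 2, 1: 1, 5: 1, 3: 2}
See 3: counts = {4: 1, 2: 2, 1: 1, 5: 1, 3: 3}

{4: 1, 2: 2, 1: 1, 5: 1, 3: 3}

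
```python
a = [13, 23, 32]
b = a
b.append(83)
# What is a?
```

After line 1: a = [13, 23, 32]
After line 2 (b = a is an alias, same object): a = [13, 23, 32], b = [13, 23, 32]
After line 3 (b.append mutates the shared list): a = [13, 23, 32, 83], b = [13, 23, 32, 83]

[13, 23, 32, 83]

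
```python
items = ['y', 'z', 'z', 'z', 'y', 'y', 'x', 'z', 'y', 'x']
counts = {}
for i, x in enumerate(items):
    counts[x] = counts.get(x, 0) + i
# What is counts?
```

Initial: counts = {}, items = ['y', 'z', 'z', 'z', 'y', 'y', 'x', 'z', 'y', 'x']
i=0, x='y': counts = {'y': 0}
i=1, x='z': counts = {'y': 0, 'z': 1}
i=2, x='z': counts = {'y': 0, 'z': 3}
i=3, x='z': counts = {'y': 0, 'z': 6}
i=4, x='y': counts = {'y': 4, 'z': 6}
i=5, x='y': counts = {'y': 9, 'z': 6}
i=6, x='x': counts = {'y': 9, 'z': 6, 'x': 6}
i=7, x='z': counts = {'y': 9, 'z': 13, 'x': 6}
i=8, x='y': counts = {'y': 17, 'z': 13, 'x': 6}
i=9, x='x': counts = {'y': 17, 'z': 13, 'x': 15}

{'y': 17, 'z': 13, 'x': 15}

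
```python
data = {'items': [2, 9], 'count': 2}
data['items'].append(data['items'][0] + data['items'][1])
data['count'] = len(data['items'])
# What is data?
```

After line 1: data = {'items': [2, 9], 'count': 2}
After line 2 (append 2 + 9 = 11): data = {'items': [2, 9, 11], 'count': 2}
After line 3 (count = len(items) = 3): data = {'items': [2, 9, 11], 'count': 3}

{'items': [2, 9, 11], 'count': 3}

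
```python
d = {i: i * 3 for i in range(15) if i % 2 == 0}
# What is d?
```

{0: 0, 2: 6, 4: 12, 6: 18, 8: 24, 10: 30, 12: 36, 14: 42}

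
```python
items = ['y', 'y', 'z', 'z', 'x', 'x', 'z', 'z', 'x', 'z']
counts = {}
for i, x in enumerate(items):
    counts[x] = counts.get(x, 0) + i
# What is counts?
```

Initial: counts = {}, items = ['y', 'y', 'z', 'z', 'x', 'x', 'z', 'z', 'x', 'z']
i=0, x='y': counts = {'y': 0}
i=1, x='y': counts = {'y': 1}
i=2, x='z': counts = {'y': 1, 'z': 2}
i=3, x='z': counts = {'y': 1, 'z': 5}
i=4, x='x': counts = {'y': 1, 'z': 5, 'x': 4}
i=5, x='x': counts = {'y': 1, 'z': 5, 'x': 9}
i=6, x='z': counts = {'y': 1, 'z': 11, 'x': 9}
i=7, x='z': counts = {'y': 1, 'z': 18, 'x': 9}
i=8, x='x': counts = {'y': 1, 'z': 18, 'x': 17}
i=9, x='z': counts = {'y': 1, 'z': 27, 'x': 17}

{'y': 1, 'z': 27, 'x': 17}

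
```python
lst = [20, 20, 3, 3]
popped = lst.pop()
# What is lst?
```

[20, 20, 3]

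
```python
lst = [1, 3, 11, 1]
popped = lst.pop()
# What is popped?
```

1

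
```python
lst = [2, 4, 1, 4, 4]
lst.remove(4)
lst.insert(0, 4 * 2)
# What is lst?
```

After line 1: lst = [2, 4, 1, 4, 4]
After line 2 (remove first 4): lst = [2, 1, 4, 4]
After line 3 (insert 8 at index 0): lst = [8, 2, 1, 4, 4]

[8, 2, 1, 4, 4]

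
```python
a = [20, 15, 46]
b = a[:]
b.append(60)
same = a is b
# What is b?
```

After line 1: a = [20, 15, 46]
After line 2 (b = a[:] is a shallow copy, new object): a = [20, 15, 46], b = [20, 15, 46]
After line 3 (append only mutates b): a = [20, 15, 46], b = [20, 15, 46, 60]
After line 4 (same = a is b; different objects -> False): same = False

[20, 15, 46, 60]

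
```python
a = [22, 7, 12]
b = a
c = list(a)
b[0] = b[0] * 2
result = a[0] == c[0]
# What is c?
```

After line 1: a = [22, 7, 12]
After line 2 (b = a, alias): a = [22, 7, 12], b = [22, 7, 12]
After line 3 (c = list(a) is a copy, new object): c = [22, 7, 12]
After line 4 (b[0] = 22 * 2 = 44; mutates shared a/b): a = b = [44, 7, 12], c = [22, 7, 12]
After line 5 (a[0] = 44, c[0] = 22; result = False)

[22, 7, 12]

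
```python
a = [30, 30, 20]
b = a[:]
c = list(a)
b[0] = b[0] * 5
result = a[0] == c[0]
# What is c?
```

After line 1: a = [30, 30, 20]
After line 2 (b = a[:], copy): a = [30, 30, 20], b = [30, 30, 20]
After line 3 (c = list(a) is a copy, new object): c = [30, 30, 20]
After line 4 (b[0] = 30 * 5 = 150; only b mutates (copy)): a = [30, 30, 20], b = [150, 30, 20], c = [30, 30, 20]
After line 5 (a[0] = 30, c[0] = 30; result = True)

[30, 30, 20]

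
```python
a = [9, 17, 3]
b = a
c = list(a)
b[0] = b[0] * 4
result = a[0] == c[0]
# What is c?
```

After line 1: a = [9, 17, 3]
After line 2 (b = a, alias): a = [9, 17, 3], b = [9, 17, 3]
After line 3 (c = list(a) is a copy, new object): c = [9, 17, 3]
After line 4 (b[0] = 9 * 4 = 36; mutates shared a/b): a = b = [36, 17, 3], c = [9, 17, 3]
After line 5 (a[0] = 36, c[0] = 9; result = False)

[9, 17, 3]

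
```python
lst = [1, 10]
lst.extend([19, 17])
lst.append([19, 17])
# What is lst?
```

After line 1: lst = [1, 10]
After line 2 (extend unpacks [19, 17]): lst = [1, 10, 19, 17]
After line 3 (append adds [19, 17] as single element): lst = [1, 10, 19, 17, [19, 17]]

[1, 10, 19, 17, [19, 17]]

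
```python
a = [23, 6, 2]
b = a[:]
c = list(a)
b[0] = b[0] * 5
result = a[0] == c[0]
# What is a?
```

After line 1: a = [23, 6, 2]
After line 2 (b = a[:], copy): a = [23, 6, 2], b = [23, 6, 2]
After line 3 (c = list(a) is a copy, new object): c = [23, 6, 2]
After line 4 (b[0] = 23 * 5 = 115; only b mutates (copy)): a = [23, 6, 2], b = [115, 6, 2], c = [23, 6, 2]
After line 5 (a[0] = 23, c[0] = 23; result = True)

[23, 6, 2]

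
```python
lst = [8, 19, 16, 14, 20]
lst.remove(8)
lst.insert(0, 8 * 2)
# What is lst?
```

After line 1: lst = [8, 19, 16, 14, 20]
After line 2 (remove first 8): lst = [19, 16, 14, 20]
After line 3 (insert 16 at index 0): lst = [16, 19, 16, 14, 20]

[16, 19, 16, 14, 20]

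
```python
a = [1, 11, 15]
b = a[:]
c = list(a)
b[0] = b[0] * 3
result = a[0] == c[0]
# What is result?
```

After line 1: a = [1, 11, 15]
After line 2 (b = a[:], copy): a = [1, 11, 15], b = [1, 11, 15]
After line 3 (c = list(a) is a copy, new object): c = [1, 11, 15]
After line 4 (b[0] = 1 * 3 = 3; only b mutates (copy)): a = [1, 11, 15], b = [3, 11, 15], c = [1, 11, 15]
After line 5 (a[0] = 1, c[0] = 1; result = True)

True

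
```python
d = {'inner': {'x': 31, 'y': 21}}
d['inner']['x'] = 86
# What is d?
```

After line 1: d = {'inner': {'x': 31, 'y': 21}}
After line 2 (inner x overwritten): d = {'inner': {'x': 86, 'y': 21}}

{'inner': {'x': 86, 'y': 21}}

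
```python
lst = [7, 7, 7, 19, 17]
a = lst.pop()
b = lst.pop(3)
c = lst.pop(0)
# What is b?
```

After line 1: lst = [7, 7, 7, 19, 17]
After line 2 (pop() -> a = 17): lst = [7, 7, 7, 19]
After line 3 (pop(3) -> b = 19): lst = [7, 7, 7]
After line 4 (pop(0) -> c = 7): lst = [7, 7]

19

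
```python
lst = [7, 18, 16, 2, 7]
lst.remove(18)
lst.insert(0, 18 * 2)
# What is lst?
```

After line 1: lst = [7, 18, 16, 2, 7]
After line 2 (remove first 18): lst = [7, 16, 2, 7]
After line 3 (insert 36 at index 0): lst = [36, 7, 16, 2, 7]

[36, 7, 16, 2, 7]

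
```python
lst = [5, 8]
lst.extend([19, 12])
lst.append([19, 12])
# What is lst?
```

After line 1: lst = [5, 8]
After line 2 (extend unpacks [19, 12]): lst = [5, 8, 19, 12]
After line 3 (append adds [19, 12] as single element): lst = [5, 8, 19, 12, [19, 12]]

[5, 8, 19, 12, [19, 12]]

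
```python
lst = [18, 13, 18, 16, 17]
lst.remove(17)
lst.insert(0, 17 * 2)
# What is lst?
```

After line 1: lst = [18, 13, 18, 16, 17]
After line 2 (remove first 17): lst = [18, 13, 18, 16]
After line 3 (insert 34 at index 0): lst = [34, 18, 13, 18, 16]

[34, 18, 13, 18, 16]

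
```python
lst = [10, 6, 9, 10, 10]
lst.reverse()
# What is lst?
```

[10, 10, 9, 6, 10]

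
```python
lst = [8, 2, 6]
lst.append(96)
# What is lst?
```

[8, 2, 6, 96]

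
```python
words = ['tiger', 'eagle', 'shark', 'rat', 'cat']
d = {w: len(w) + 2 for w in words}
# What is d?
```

{'tiger': 7, 'eagle': 7, 'shark': 7, 'rat': 5, 'cat': 5}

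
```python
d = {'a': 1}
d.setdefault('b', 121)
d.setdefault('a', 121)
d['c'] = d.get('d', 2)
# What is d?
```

After line 1: d = {'a': 1}
After line 2 (setdefault adds 'b'=121): d = {'a': 1, 'b': 121}
After line 3 (setdefault 'a' no-op, already exists): d = {'a': 1, 'b': 121}
After line 4 (get('d', 2) returns default since 'd' not in d): d = {'a': 1, 'b': 121, 'c': 2}

{'a': 1, 'b': 121, 'c': 2}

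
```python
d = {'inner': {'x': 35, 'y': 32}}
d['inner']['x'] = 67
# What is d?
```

After line 1: d = {'inner': {'x': 35, 'y': 32}}
After line 2 (inner x overwritten): d = {'inner': {'x': 67, 'y': 32}}

{'inner': {'x': 67, 'y': 32}}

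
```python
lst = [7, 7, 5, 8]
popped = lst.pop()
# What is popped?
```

8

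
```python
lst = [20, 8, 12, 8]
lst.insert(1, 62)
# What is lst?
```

[20, 62, 8, 12, 8]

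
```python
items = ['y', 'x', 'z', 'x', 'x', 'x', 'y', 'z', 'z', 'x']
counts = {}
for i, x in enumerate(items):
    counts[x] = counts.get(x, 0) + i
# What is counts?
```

Initial: counts = {}, items = ['y', 'x', 'z', 'x', 'x', 'x', 'y', 'z', 'z', 'x']
i=0, x='y': counts = {'y': 0}
i=1, x='x': counts = {'y': 0, 'x': 1}
i=2, x='z': counts = {'y': 0, 'x': 1, 'z': 2}
i=3, x='x': counts = {'y': 0, 'x': 4, 'z': 2}
i=4, x='x': counts = {'y': 0, 'x': 8, 'z': 2}
i=5, x='x': counts = {'y': 0, 'x': 13, 'z': 2}
i=6, x='y': counts = {'y': 6, 'x': 13, 'z': 2}
i=7, x='z': counts = {'y': 6, 'x': 13, 'z': 9}
i=8, x='z': counts = {'y': 6, 'x': 13, 'z': 17}
i=9, x='x': counts = {'y': 6, 'x': 22, 'z': 17}

{'y': 6, 'x': 22, 'z': 17}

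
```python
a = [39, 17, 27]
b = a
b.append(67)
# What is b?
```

After line 1: a = [39, 17, 27]
After line 2 (b = a is an alias, same object): a = [39, 17, 27], b = [39, 17, 27]
After line 3 (b.append mutates the shared list): a = [39, 17, 27, 67], b = [39, 17, 27, 67]

[39, 17, 27, 67]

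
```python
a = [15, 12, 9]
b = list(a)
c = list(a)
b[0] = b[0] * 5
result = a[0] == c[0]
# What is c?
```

After line 1: a = [15, 12, 9]
After line 2 (b = list(a), copy): a = [15, 12, 9], b = [15, 12, 9]
After line 3 (c = list(a) is a copy, new object): c = [15, 12, 9]
After line 4 (b[0] = 15 * 5 = 75; only b mutates (copy)): a = [15, 12, 9], b = [75, 12, 9], c = [15, 12, 9]
After line 5 (a[0] = 15, c[0] = 15; result = True)

[15, 12, 9]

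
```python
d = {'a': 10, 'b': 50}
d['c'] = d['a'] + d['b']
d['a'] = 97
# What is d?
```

After line 1: d = {'a': 10, 'b': 50}
After line 2 (d['c'] = 10 + 50): d = {'a': 10, 'b': 50, 'c': 60}
After line 3: d = {'a': 97, 'b': 50, 'c': 60}

{'a': 97, 'b': 50, 'c': 60}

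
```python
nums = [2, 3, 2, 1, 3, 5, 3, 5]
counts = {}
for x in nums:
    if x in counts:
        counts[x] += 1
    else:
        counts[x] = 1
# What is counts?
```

Initial: counts = {}, nums = [2, 3, 2, 1, 3, 5, 3, 5]
See 2: counts = {2: 1}
See 3: counts = {2: 1, 3: 1}
See 2: counts = {2: 2, 3: 1}
See 1: counts = {2: 2, 3: 1, 1: 1}
See 3: counts = {2: 2, 3: 2, 1: 1}
See 5: counts = {2: 2, 3: 2, 1: 1, 5: 1}
See 3: counts = {2: 2, 3: 3, 1: 1, 5: 1}
See 5: counts = {2: 2, 3: 3, 1: 1, 5: 2}

{2: 2, 3: 3, 1: 1, 5: 2}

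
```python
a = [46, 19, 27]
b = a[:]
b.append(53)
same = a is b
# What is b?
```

After line 1: a = [46, 19, 27]
After line 2 (b = a[:] is a shallow copy, new object): a = [46, 19, 27], b = [46, 19, 27]
After line 3 (append only mutates b): a = [46, 19, 27], b = [46, 19, 27, 53]
After line 4 (same = a is b; different objects -> False): same = False

[46, 19, 27, 53]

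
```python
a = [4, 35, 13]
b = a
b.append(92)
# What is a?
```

After line 1: a = [4, 35, 13]
After line 2 (b = a is an alias, same object): a = [4, 35, 13], b = [4, 35, 13]
After line 3 (b.append mutates the shared list): a = [4, 35, 13, 92], b = [4, 35, 13, 92]

[4, 35, 13, 92]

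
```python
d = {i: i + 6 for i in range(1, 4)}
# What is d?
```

{1: 7, 2: 8, 3: 9}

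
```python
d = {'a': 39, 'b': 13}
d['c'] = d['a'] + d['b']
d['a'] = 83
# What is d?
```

After line 1: d = {'a': 39, 'b': 13}
After line 2 (d['c'] = 39 + 13): d = {'a': 39, 'b': 13, 'c': 52}
After line 3: d = {'a': 83, 'b': 13, 'c': 52}

{'a': 83, 'b': 13, 'c': 52}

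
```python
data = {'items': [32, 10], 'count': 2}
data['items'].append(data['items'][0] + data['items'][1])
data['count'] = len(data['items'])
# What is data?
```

After line 1: data = {'items': [32, 10], 'count': 2}
After line 2 (append 32 + 10 = 42): data = {'items': [32, 10, 42], 'count': 2}
After line 3 (count = len(items) = 3): data = {'items': [32, 10, 42], 'count': 3}

{'items': [32, 10, 42], 'count': 3}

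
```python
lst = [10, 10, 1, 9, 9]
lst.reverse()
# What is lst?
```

[9, 9, 1, 10, 10]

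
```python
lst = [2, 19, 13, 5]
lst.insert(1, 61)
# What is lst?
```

[2, 61, 19, 13, 5]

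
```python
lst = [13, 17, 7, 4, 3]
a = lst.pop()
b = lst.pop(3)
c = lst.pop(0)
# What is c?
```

After line 1: lst = [13, 17, 7, 4, 3]
After line 2 (pop() -> a = 3): lst = [13, 17, 7, 4]
After line 3 (pop(3) -> b = 4): lst = [13, 17, 7]
After line 4 (pop(0) -> c = 13): lst = [17, 7]

13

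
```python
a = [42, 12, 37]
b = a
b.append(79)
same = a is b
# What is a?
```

After line 1: a = [42, 12, 37]
After line 2 (b = a is an alias, same object): a = [42, 12, 37], b = [42, 12, 37]
After line 3 (b.append mutates the shared list): a = [42, 12, 37, 79], b = [42, 12, 37, 79]
After line 4 (same = a is b; same object -> True): same = True

[42, 12, 37, 79]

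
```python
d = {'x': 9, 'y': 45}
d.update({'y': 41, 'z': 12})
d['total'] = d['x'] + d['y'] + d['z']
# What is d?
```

After line 1: d = {'x': 9, 'y': 45}
After line 2 (y overwritten, z added): d = {'x': 9, 'y': 41, 'z': 12}
After line 3 (total = 9 + 41 + 12 = 62): d = {'x': 9, 'y': 41, 'z': 12, 'total': 62}

{'x': 9, 'y': 41, 'z': 12, 'total': 62}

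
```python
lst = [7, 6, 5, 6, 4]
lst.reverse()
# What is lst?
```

[4, 6, 5, 6, 7]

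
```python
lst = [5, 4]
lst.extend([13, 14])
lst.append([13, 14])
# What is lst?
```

After line 1: lst = [5, 4]
After line 2 (extend unpacks [13, 14]): lst = [5, 4, 13, 14]
After line 3 (append adds [13, 14] as single element): lst = [5, 4, 13, 14, [13, 14]]

[5, 4, 13, 14, [13, 14]]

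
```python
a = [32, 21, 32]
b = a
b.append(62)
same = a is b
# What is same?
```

After line 1: a = [32, 21, 32]
After line 2 (b = a is an alias, same object): a = [32, 21, 32], b = [32, 21, 32]
After line 3 (b.append mutates the shared list): a = [32, 21, 32, 62], b = [32, 21, 32, 62]
After line 4 (same = a is b; same object -> True): same = True

True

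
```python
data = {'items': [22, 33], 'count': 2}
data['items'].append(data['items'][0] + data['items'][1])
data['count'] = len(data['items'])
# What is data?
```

After line 1: data = {'items': [22, 33], 'count': 2}
After line 2 (append 22 + 33 = 55): data = {'items': [22, 33, 55], 'count': 2}
After line 3 (count = len(items) = 3): data = {'items': [22, 33, 55], 'count': 3}

{'items': [22, 33, 55], 'count': 3}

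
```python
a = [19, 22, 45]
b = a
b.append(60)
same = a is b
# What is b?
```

After line 1: a = [19, 22, 45]
After line 2 (b = a is an alias, same object): a = [19, 22, 45], b = [19, 22, 45]
After line 3 (b.append mutates the shared list): a = [19, 22, 45, 60], b = [19, 22, 45, 60]
After line 4 (same = a is b; same object -> True): same = True

[19, 22, 45, 60]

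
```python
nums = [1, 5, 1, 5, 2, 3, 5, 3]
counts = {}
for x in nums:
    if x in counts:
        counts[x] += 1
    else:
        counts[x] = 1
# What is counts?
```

Initial: counts = {}, nums = [1, 5, 1, 5, 2, 3, 5, 3]
See 1: counts = {1: 1}
See 5: counts = {1: 1, 5: 1}
See 1: counts = {1: 2, 5: 1}
See 5: counts = {1: 2, 5: 2}
See 2: counts = {1: 2, 5: 2, 2: 1}
See 3: counts = {1: 2, 5: 2, 2: 1, 3: 1}
See 5: counts = {1: 2, 5: 3, 2: 1, 3: 1}
See 3: counts = {1: 2, 5: 3, 2: 1, 3: 2}

{1: 2, 5: 3, 2: 1, 3: 2}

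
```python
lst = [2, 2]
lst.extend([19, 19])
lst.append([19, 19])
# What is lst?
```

After line 1: lst = [2, 2]
After line 2 (extend unpacks [19, 19]): lst = [2, 2, 19, 19]
After line 3 (append adds [19, 19] as single element): lst = [2, 2, 19, 19, [19, 19]]

[2, 2, 19, 19, [19, 19]]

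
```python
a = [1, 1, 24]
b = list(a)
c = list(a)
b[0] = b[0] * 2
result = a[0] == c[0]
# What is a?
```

After line 1: a = [1, 1, 24]
After line 2 (b = list(a), copy): a = [1, 1, 24], b = [1, 1, 24]
After line 3 (c = list(a) is a copy, new object): c = [1, 1, 24]
After line 4 (b[0] = 1 * 2 = 2; only b mutates (copy)): a = [1, 1, 24], b = [2, 1, 24], c = [1, 1, 24]
After line 5 (a[0] = 1, c[0] = 1; result = True)

[1, 1, 24]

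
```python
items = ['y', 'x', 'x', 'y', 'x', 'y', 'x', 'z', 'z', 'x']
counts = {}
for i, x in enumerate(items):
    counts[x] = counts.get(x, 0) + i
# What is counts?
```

Initial: counts = {}, items = ['y', 'x', 'x', 'y', 'x', 'y', 'x', 'z', 'z', 'x']
i=0, x='y': counts = {'y': 0}
i=1, x='x': counts = {'y': 0, 'x': 1}
i=2, x='x': counts = {'y': 0, 'x': 3}
i=3, x='y': counts = {'y': 3, 'x': 3}
i=4, x='x': counts = {'y': 3, 'x': 7}
i=5, x='y': counts = {'y': 8, 'x': 7}
i=6, x='x': counts = {'y': 8, 'x': 13}
i=7, x='z': counts = {'y': 8, 'x': 13, 'z': 7}
i=8, x='z': counts = {'y': 8, 'x': 13, 'z': 15}
i=9, x='x': counts = {'y': 8, 'x': 22, 'z': 15}

{'y': 8, 'x': 22, 'z': 15}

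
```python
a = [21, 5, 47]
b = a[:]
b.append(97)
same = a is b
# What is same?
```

After line 1: a = [21, 5, 47]
After line 2 (b = a[:] is a shallow copy, new object): a = [21, 5, 47], b = [21, 5, 47]
After line 3 (append only mutates b): a = [21, 5, 47], b = [21, 5, 47, 97]
After line 4 (same = a is b; different objects -> False): same = False

False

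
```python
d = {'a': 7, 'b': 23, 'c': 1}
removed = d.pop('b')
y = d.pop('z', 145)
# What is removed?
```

After line 1: d = {'a': 7, 'b': 23, 'c': 1}
After line 2 (pop 'b' returns 23): d = {'a': 7, 'c': 1}, removed = 23
After line 3 (pop 'z' missing, returns default 145): d = {'a': 7, 'c': 1}, y = 145

23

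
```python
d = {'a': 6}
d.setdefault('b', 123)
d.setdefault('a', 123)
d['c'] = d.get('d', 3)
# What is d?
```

After line 1: d = {'a': 6}
After line 2 (setdefault adds 'b'=123): d = {'a': 6, 'b': 123}
After line 3 (setdefault 'a' no-op, already exists): d = {'a': 6, 'b': 123}
After line 4 (get('d', 3) returns default since 'd' not in d): d = {'a': 6, 'b': 123, 'c': 3}

{'a': 6, 'b': 123, 'c': 3}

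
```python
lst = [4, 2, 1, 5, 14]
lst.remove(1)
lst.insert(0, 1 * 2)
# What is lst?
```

After line 1: lst = [4, 2, 1, 5, 14]
After line 2 (remove first 1): lst = [4, 2, 5, 14]
After line 3 (insert 2 at index 0): lst = [2, 4, 2, 5, 14]

[2, 4, 2, 5, 14]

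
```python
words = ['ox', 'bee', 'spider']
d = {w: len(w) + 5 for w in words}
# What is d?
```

{'ox': 7, 'bee': 8, 'spider': 11}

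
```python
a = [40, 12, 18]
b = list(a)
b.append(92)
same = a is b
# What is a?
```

After line 1: a = [40, 12, 18]
After line 2 (b = list(a) is a shallow copy, new object): a = [40, 12, 18], b = [40, 12, 18]
After line 3 (append only mutates b): a = [40, 12, 18], b = [40, 12, 18, 92]
After line 4 (same = a is b; different objects -> False): same = False

[40, 12, 18]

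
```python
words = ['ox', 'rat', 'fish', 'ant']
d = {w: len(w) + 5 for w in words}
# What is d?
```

{'ox': 7, 'rat': 8, 'fish': 9, 'ant': 8}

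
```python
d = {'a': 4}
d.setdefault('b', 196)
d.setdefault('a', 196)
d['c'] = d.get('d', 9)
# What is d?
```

After line 1: d = {'a': 4}
After line 2 (setdefault adds 'b'=196): d = {'a': 4, 'b': 196}
After line 3 (setdefault 'a' no-op, already exists): d = {'a': 4, 'b': 196}
After line 4 (get('d', 9) returns default since 'd' not in d): d = {'a': 4, 'b': 196, 'c': 9}

{'a': 4, 'b': 196, 'c': 9}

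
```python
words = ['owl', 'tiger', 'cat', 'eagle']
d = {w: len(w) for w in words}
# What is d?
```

{'owl': 3, 'tiger': 5, 'cat': 3, 'eagle': 5}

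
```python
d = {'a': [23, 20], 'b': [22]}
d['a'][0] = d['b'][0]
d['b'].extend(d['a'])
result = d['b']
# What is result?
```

After line 1: d = {'a': [23, 20], 'b': [22]}
After line 2 (a[0] = b[0] = 22): d = {'a': [22, 20], 'b': [22]}
After line 3 (b.extend(a) appends [22, 20]): d = {'a': [22, 20], 'b': [22, 22, 20]}
After line 4: result = d['b'] = [22, 22, 20]

[22, 22, 20]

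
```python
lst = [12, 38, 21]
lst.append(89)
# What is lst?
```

[12, 38, 21, 89]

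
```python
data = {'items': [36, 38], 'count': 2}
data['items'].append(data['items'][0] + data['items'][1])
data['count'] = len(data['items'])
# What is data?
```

After line 1: data = {'items': [36, 38], 'count': 2}
After line 2 (append 36 + 38 = 74): data = {'items': [36, 38, 74], 'count': 2}
After line 3 (count = len(items) = 3): data = {'items': [36, 38, 74], 'count': 3}

{'items': [36, 38, 74], 'count': 3}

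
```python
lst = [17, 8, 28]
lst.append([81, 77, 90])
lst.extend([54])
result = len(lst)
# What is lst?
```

After line 1: lst = [17, 8, 28]
After line 2 (append adds [81, 77, 90] as single element): lst = [17, 8, 28, [81, 77, 90]]
After line 3 (extend unpacks [54], adds 54): lst = [17, 8, 28, [81, 77, 90], 54]
After line 4: result = len(lst) = 5

[17, 8, 28, [81, 77, 90], 54]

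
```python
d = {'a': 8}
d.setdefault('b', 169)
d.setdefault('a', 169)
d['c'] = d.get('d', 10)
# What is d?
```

After line 1: d = {'a': 8}
After line 2 (setdefault adds 'b'=169): d = {'a': 8, 'b': 169}
After line 3 (setdefault 'a' no-op, already exists): d = {'a': 8, 'b': 169}
After line 4 (get('d', 10) returns default since 'd' not in d): d = {'a': 8, 'b': 169, 'c': 10}

{'a': 8, 'b': 169, 'c': 10}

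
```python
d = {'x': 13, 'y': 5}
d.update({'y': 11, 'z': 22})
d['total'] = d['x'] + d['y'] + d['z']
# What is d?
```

After line 1: d = {'x': 13, 'y': 5}
After line 2 (y overwritten, z added): d = {'x': 13, 'y': 11, 'z': 22}
After line 3 (total = 13 + 11 + 22 = 46): d = {'x': 13, 'y': 11, 'z': 22, 'total': 46}

{'x': 13, 'y': 11, 'z': 22, 'total': 46}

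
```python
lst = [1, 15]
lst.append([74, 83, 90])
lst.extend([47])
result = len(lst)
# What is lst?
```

After line 1: lst = [1, 15]
After line 2 (append adds [74, 83, 90] as single element): lst = [1, 15, [74, 83, 90]]
After line 3 (extend unpacks [47], adds 47): lst = [1, 15, [74, 83, 90], 47]
After line 4: result = len(lst) = 4

[1, 15, [74, 83, 90], 47]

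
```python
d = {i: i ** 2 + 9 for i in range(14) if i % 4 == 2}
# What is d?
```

{2: 13, 6: 45, 10: 109}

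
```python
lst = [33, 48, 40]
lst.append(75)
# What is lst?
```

[33, 48, 40, 75]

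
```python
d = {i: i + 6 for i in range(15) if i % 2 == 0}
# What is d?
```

{0: 6, 2: 8, 4: 10, 6: 12, 8: 14, 10: 16, 12: 18, 14: 20}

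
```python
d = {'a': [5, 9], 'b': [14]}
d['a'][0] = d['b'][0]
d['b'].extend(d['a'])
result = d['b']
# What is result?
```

After line 1: d = {'a': [5, 9], 'b': [14]}
After line 2 (a[0] = b[0] = 14): d = {'a': [14, 9], 'b': [14]}
After line 3 (b.extend(a) appends [14, 9]): d = {'a': [14, 9], 'b': [14, 14, 9]}
After line 4: result = d['b'] = [14, 14, 9]

[14, 14, 9]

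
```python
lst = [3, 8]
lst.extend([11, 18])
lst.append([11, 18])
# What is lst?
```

After line 1: lst = [3, 8]
After line 2 (extend unpacks [11, 18]): lst = [3, 8, 11, 18]
After line 3 (append adds [11, 18] as single element): lst = [3, 8, 11, 18, [11, 18]]

[3, 8, 11, 18, [11, 18]]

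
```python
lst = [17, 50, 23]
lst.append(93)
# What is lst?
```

[17, 50, 23, 93]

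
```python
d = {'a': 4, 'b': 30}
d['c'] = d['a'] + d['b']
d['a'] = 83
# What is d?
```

After line 1: d = {'a': 4, 'b': 30}
After line 2 (d['c'] = 4 + 30): d = {'a': 4, 'b': 30, 'c': 34}
After line 3: d = {'a': 83, 'b': 30, 'c': 34}

{'a': 83, 'b': 30, 'c': 34}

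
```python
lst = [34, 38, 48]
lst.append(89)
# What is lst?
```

[34, 38, 48, 89]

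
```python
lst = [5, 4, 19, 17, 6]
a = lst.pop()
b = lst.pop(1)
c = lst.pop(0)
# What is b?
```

After line 1: lst = [5, 4, 19, 17, 6]
After line 2 (pop() -> a = 6): lst = [5, 4, 19, 17]
After line 3 (pop(1) -> b = 4): lst = [5, 19, 17]
After line 4 (pop(0) -> c = 5): lst = [19, 17]

4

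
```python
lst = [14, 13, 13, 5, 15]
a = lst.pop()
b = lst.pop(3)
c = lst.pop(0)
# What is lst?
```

After line 1: lst = [14, 13, 13, 5, 15]
After line 2 (pop() -> a = 15): lst = [14, 13, 13, 5]
After line 3 (pop(3) -> b = 5): lst = [14, 13, 13]
After line 4 (pop(0) -> c = 14): lst = [13, 13]

[13, 13]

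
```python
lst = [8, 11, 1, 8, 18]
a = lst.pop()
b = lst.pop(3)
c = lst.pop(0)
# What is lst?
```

After line 1: lst = [8, 11, 1, 8, 18]
After line 2 (pop() -> a = 18): lst = [8, 11, 1, 8]
After line 3 (pop(3) -> b = 8): lst = [8, 11, 1]
After line 4 (pop(0) -> c = 8): lst = [11, 1]

[11, 1]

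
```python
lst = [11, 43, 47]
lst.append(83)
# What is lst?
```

[11, 43, 47, 83]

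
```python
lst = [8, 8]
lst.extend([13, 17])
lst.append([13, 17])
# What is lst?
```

After line 1: lst = [8, 8]
After line 2 (extend unpacks [13, 17]): lst = [8, 8, 13, 17]
After line 3 (append adds [13, 17] as single element): lst = [8, 8, 13, 17, [13, 17]]

[8, 8, 13, 17, [13, 17]]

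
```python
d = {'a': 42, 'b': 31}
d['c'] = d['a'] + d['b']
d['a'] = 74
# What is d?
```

After line 1: d = {'a': 42, 'b': 31}
After line 2 (d['c'] = 42 + 31): d = {'a': 42, 'b': 31, 'c': 73}
After line 3: d = {'a': 74, 'b': 31, 'c': 73}

{'a': 74, 'b': 31, 'c': 73}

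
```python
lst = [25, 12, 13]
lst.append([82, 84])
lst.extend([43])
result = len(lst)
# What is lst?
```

After line 1: lst = [25, 12, 13]
After line 2 (append adds [82, 84] as single element): lst = [25, 12, 13, [82, 84]]
After line 3 (extend unpacks [43], adds 43): lst = [25, 12, 13, [82, 84], 43]
After line 4: result = len(lst) = 5

[25, 12, 13, [82, 84], 43]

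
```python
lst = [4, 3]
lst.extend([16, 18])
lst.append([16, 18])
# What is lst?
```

After line 1: lst = [4, 3]
After line 2 (extend unpacks [16, 18]): lst = [4, 3, 16, 18]
After line 3 (append adds [16, 18] as single element): lst = [4, 3, 16, 18, [16, 18]]

[4, 3, 16, 18, [16, 18]]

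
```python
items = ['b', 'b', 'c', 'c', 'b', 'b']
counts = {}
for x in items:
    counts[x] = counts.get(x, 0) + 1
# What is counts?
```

Initial: counts = {}, items = ['b', 'b', 'c', 'c', 'b', 'b']
See 'b': counts = {'b': 1}
See 'b': counts = {'b': 2}
See 'c': counts = {'b': 2, 'c': 1}
See 'c': counts = {'b': 2, 'c': 2}
See 'b': counts = {'b': 3, 'c': 2}
See 'b': counts = {'b': 4, 'c': 2}

{'b': 4, 'c': 2}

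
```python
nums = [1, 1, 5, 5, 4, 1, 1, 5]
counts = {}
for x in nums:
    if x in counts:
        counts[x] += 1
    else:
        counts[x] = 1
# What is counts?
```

Initial: counts = {}, nums = [1, 1, 5, 5, 4, 1, 1, 5]
See 1: counts = {1: 1}
See 1: counts = {1: 2}
See 5: counts = {1: 2, 5: 1}
See 5: counts = {1: 2, 5: 2}
See 4: counts = {1: 2, 5: 2, 4: 1}
See 1: counts = {1: 3, 5: 2, 4: 1}
See 1: counts = {1: 4, 5: 2, 4: 1}
See 5: counts = {1: 4, 5: 3, 4: 1}

{1: 4, 5: 3, 4: 1}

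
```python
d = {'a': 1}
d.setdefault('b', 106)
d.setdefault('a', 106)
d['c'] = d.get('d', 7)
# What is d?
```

After line 1: d = {'a': 1}
After line 2 (setdefault adds 'b'=106): d = {'a': 1, 'b': 106}
After line 3 (setdefault 'a' no-op, already exists): d = {'a': 1, 'b': 106}
After line 4 (get('d', 7) returns default since 'd' not in d): d = {'a': 1, 'b': 106, 'c': 7}

{'a': 1, 'b': 106, 'c': 7}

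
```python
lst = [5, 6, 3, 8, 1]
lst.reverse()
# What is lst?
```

[1, 8, 3, 6, 5]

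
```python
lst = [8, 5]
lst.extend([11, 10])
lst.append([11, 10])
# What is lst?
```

After line 1: lst = [8, 5]
After line 2 (extend unpacks [11, 10]): lst = [8, 5, 11, 10]
After line 3 (append adds [11, 10] as single element): lst = [8, 5, 11, 10, [11, 10]]

[8, 5, 11, 10, [11, 10]]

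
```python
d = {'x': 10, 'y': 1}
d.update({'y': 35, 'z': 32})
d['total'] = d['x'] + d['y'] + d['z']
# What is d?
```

After line 1: d = {'x': 10, 'y': 1}
After line 2 (y overwritten, z added): d = {'x': 10, 'y': 35, 'z': 32}
After line 3 (total = 10 + 35 + 32 = 77): d = {'x': 10, 'y': 35, 'z': 32, 'total': 77}

{'x': 10, 'y': 35, 'z': 32, 'total': 77}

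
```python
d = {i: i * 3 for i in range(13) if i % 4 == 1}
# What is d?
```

{1: 3, 5: 15, 9: 27}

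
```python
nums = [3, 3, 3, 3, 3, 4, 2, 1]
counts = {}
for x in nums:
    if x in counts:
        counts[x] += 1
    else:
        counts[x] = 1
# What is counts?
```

Initial: counts = {}, nums = [3, 3, 3, 3, 3, 4, 2, 1]
See 3: counts = {3: 1}
See 3: counts = {3: 2}
See 3: counts = {3: 3}
See 3: counts = {3: 4}
See 3: counts = {3: 5}
See 4: counts = {3: 5, 4: 1}
See 2: counts = {3: 5, 4: 1, 2: 1}
See 1: counts = {3: 5, 4: 1, 2: 1, 1: 1}

{3: 5, 4: 1, 2: 1, 1: 1}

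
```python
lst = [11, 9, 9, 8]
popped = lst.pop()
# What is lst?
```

[11, 9, 9]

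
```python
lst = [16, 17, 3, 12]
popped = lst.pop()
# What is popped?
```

12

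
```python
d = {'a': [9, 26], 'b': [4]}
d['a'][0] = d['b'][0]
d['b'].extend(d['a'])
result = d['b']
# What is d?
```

After line 1: d = {'a': [9, 26], 'b': [4]}
After line 2 (a[0] = b[0] = 4): d = {'a': [4, 26], 'b': [4]}
After line 3 (b.extend(a) appends [4, 26]): d = {'a': [4, 26], 'b': [4, 4, 26]}
After line 4: result = d['b'] = [4, 4, 26]

{'a': [4, 26], 'b': [4, 4, 26]}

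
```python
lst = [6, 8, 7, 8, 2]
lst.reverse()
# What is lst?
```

[2, 8, 7, 8, 6]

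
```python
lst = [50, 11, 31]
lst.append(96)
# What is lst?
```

[50, 11, 31, 96]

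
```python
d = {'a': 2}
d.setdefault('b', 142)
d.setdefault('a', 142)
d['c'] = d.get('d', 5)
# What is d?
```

After line 1: d = {'a': 2}
After line 2 (setdefault adds 'b'=142): d = {'a': 2, 'b': 142}
After line 3 (setdefault 'a' no-op, already exists): d = {'a': 2, 'b': 142}
After line 4 (get('d', 5) returns default since 'd' not in d): d = {'a': 2, 'b': 142, 'c': 5}

{'a': 2, 'b': 142, 'c': 5}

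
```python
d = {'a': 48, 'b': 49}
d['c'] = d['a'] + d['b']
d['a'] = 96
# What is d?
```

After line 1: d = {'a': 48, 'b': 49}
After line 2 (d['c'] = 48 + 49): d = {'a': 48, 'b': 49, 'c': 97}
After line 3: d = {'a': 96, 'b': 49, 'c': 97}

{'a': 96, 'b': 49, 'c': 97}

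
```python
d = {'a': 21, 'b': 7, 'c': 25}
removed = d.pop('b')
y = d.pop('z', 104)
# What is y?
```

After line 1: d = {'a': 21, 'b': 7, 'c': 25}
After line 2 (pop 'b' returns 7): d = {'a': 21, 'c': 25}, removed = 7
After line 3 (pop 'z' missing, returns default 104): d = {'a': 21, 'c': 25}, y = 104

104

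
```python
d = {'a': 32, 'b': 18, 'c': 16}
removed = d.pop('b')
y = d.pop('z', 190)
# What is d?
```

After line 1: d = {'a': 32, 'b': 18, 'c': 16}
After line 2 (pop 'b' returns 18): d = {'a': 32, 'c': 16}, removed = 18
After line 3 (pop 'z' missing, returns default 190): d = {'a': 32, 'c': 16}, y = 190

{'a': 32, 'c': 16}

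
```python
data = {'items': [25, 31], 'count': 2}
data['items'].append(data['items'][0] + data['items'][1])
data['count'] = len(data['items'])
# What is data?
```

After line 1: data = {'items': [25, 31], 'count': 2}
After line 2 (append 25 + 31 = 56): data = {'items': [25, 31, 56], 'count': 2}
After line 3 (count = len(items) = 3): data = {'items': [25, 31, 56], 'count': 3}

{'items': [25, 31, 56], 'count': 3}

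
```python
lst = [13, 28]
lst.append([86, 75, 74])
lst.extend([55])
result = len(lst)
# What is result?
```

After line 1: lst = [13, 28]
After line 2 (append adds [86, 75, 74] as single element): lst = [13, 28, [86, 75, 74]]
After line 3 (extend unpacks [55], adds 55): lst = [13, 28, [86, 75, 74], 55]
After line 4: result = len(lst) = 4

4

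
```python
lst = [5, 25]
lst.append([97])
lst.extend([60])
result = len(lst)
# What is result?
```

After line 1: lst = [5, 25]
After line 2 (append adds [97] as single element): lst = [5, 25, [97]]
After line 3 (extend unpacks [60], adds 60): lst = [5, 25, [97], 60]
After line 4: result = len(lst) = 4

4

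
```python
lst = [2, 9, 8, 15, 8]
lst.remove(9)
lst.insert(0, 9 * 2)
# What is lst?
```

After line 1: lst = [2, 9, 8, 15, 8]
After line 2 (remove first 9): lst = [2, 8, 15, 8]
After line 3 (insert 18 at index 0): lst = [18, 2, 8, 15, 8]

[18, 2, 8, 15, 8]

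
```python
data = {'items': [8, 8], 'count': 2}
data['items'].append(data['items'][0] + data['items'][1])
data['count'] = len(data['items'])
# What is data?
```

After line 1: data = {'items': [8, 8], 'count': 2}
After line 2 (append 8 + 8 = 16): data = {'items': [8, 8, 16], 'count': 2}
After line 3 (count = len(items) = 3): data = {'items': [8, 8, 16], 'count': 3}

{'items': [8, 8, 16], 'count': 3}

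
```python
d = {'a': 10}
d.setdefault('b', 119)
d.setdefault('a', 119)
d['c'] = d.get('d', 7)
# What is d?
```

After line 1: d = {'a': 10}
After line 2 (setdefault adds 'b'=119): d = {'a': 10, 'b': 119}
After line 3 (setdefault 'a' no-op, already exists): d = {'a': 10, 'b': 119}
After line 4 (get('d', 7) returns default since 'd' not in d): d = {'a': 10, 'b': 119, 'c': 7}

{'a': 10, 'b': 119, 'c': 7}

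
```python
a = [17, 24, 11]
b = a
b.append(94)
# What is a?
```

After line 1: a = [17, 24, 11]
After line 2 (b = a is an alias, same object): a = [17, 24, 11], b = [17, 24, 11]
After line 3 (b.append mutates the shared list): a = [17, 24, 11, 94], b = [17, 24, 11, 94]

[17, 24, 11, 94]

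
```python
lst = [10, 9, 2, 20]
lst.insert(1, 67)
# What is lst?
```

[10, 67, 9, 2, 20]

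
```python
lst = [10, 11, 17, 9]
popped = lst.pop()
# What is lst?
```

[10, 11, 17]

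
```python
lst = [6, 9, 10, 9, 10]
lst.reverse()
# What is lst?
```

[10, 9, 10, 9, 6]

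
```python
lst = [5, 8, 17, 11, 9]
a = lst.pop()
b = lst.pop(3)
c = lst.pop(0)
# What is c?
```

After line 1: lst = [5, 8, 17, 11, 9]
After line 2 (pop() -> a = 9): lst = [5, 8, 17, 11]
After line 3 (pop(3) -> b = 11): lst = [5, 8, 17]
After line 4 (pop(0) -> c = 5): lst = [8, 17]

5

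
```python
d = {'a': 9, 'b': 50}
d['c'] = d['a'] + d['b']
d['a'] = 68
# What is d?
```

After line 1: d = {'a': 9, 'b': 50}
After line 2 (d['c'] = 9 + 50): d = {'a': 9, 'b': 50, 'c': 59}
After line 3: d = {'a': 68, 'b': 50, 'c': 59}

{'a': 68, 'b': 50, 'c': 59}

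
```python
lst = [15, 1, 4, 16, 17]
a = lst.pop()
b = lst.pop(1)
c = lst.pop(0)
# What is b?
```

After line 1: lst = [15, 1, 4, 16, 17]
After line 2 (pop() -> a = 17): lst = [15, 1, 4, 16]
After line 3 (pop(1) -> b = 1): lst = [15, 4, 16]
After line 4 (pop(0) -> c = 15): lst = [4, 16]

1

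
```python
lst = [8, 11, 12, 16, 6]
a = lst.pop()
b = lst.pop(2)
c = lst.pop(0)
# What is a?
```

After line 1: lst = [8, 11, 12, 16, 6]
After line 2 (pop() -> a = 6): lst = [8, 11, 12, 16]
After line 3 (pop(2) -> b = 12): lst = [8, 11, 16]
After line 4 (pop(0) -> c = 8): lst = [11, 16]

6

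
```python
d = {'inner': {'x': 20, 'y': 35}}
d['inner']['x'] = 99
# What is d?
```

After line 1: d = {'inner': {'x': 20, 'y': 35}}
After line 2 (inner x overwritten): d = {'inner': {'x': 99, 'y': 35}}

{'inner': {'x': 99, 'y': 35}}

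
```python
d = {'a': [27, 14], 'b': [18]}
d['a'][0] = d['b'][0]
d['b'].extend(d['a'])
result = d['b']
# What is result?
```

After line 1: d = {'a': [27, 14], 'b': [18]}
After line 2 (a[0] = b[0] = 18): d = {'a': [18, 14], 'b': [18]}
After line 3 (b.extend(a) appends [18, 14]): d = {'a': [18, 14], 'b': [18, 18, 14]}
After line 4: result = d['b'] = [18, 18, 14]

[18, 18, 14]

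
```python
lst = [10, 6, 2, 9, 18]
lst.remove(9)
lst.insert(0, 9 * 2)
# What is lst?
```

After line 1: lst = [10, 6, 2, 9, 18]
After line 2 (remove first 9): lst = [10, 6, 2, 18]
After line 3 (insert 18 at index 0): lst = [18, 10, 6, 2, 18]

[18, 10, 6, 2, 18]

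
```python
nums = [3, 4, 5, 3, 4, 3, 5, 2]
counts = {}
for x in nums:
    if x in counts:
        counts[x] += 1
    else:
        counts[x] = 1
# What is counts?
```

Initial: counts = {}, nums = [3, 4, 5, 3, 4, 3, 5, 2]
See 3: counts = {3: 1}
See 4: counts = {3: 1, 4: 1}
See 5: counts = {3: 1, 4: 1, 5: 1}
See 3: counts = {3: 2, 4: 1, 5: 1}
See 4: counts = {3: 2, 4: 2, 5: 1}
See 3: counts = {3: 3, 4: 2, 5: 1}
See 5: counts = {3: 3, 4: 2, 5: 2}
See 2: counts = {3: 3, 4: 2, 5: 2, 2: 1}

{3: 3, 4: 2, 5: 2, 2: 1}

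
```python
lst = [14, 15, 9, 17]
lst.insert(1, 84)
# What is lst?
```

[14, 84, 15, 9, 17]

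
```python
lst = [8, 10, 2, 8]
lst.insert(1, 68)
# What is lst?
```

[8, 68, 10, 2, 8]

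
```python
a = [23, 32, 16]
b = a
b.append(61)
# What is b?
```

After line 1: a = [23, 32, 16]
After line 2 (b = a is an alias, same object): a = [23, 32, 16], b = [23, 32, 16]
After line 3 (b.append mutates the shared list): a = [23, 32, 16, 61], b = [23, 32, 16, 61]

[23, 32, 16, 61]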